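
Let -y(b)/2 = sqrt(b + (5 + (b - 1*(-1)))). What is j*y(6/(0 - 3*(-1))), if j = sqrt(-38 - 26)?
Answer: -16*I*sqrt(10) ≈ -50.596*I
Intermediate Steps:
j = 8*I (j = sqrt(-64) = 8*I ≈ 8.0*I)
y(b) = -2*sqrt(6 + 2*b) (y(b) = -2*sqrt(b + (5 + (b - 1*(-1)))) = -2*sqrt(b + (5 + (b + 1))) = -2*sqrt(b + (5 + (1 + b))) = -2*sqrt(b + (6 + b)) = -2*sqrt(6 + 2*b))
j*y(6/(0 - 3*(-1))) = (8*I)*(-2*sqrt(6 + 2*(6/(0 - 3*(-1))))) = (8*I)*(-2*sqrt(6 + 2*(6/(0 + 3)))) = (8*I)*(-2*sqrt(6 + 2*(6/3))) = (8*I)*(-2*sqrt(6 + 2*(6*(1/3)))) = (8*I)*(-2*sqrt(6 + 2*2)) = (8*I)*(-2*sqrt(6 + 4)) = (8*I)*(-2*sqrt(10)) = -16*I*sqrt(10)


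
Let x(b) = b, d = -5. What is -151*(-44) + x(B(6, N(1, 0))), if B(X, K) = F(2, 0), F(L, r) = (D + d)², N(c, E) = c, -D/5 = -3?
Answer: 6744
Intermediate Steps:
D = 15 (D = -5*(-3) = 15)
F(L, r) = 100 (F(L, r) = (15 - 5)² = 10² = 100)
B(X, K) = 100
-151*(-44) + x(B(6, N(1, 0))) = -151*(-44) + 100 = 6644 + 100 = 6744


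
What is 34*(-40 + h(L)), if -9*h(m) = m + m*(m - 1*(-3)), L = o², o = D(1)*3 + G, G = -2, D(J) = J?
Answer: -12410/9 ≈ -1378.9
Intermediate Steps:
o = 1 (o = 1*3 - 2 = 3 - 2 = 1)
L = 1 (L = 1² = 1)
h(m) = -m/9 - m*(3 + m)/9 (h(m) = -(m + m*(m - 1*(-3)))/9 = -(m + m*(m + 3))/9 = -(m + m*(3 + m))/9 = -m/9 - m*(3 + m)/9)
34*(-40 + h(L)) = 34*(-40 - ⅑*1*(4 + 1)) = 34*(-40 - ⅑*1*5) = 34*(-40 - 5/9) = 34*(-365/9) = -12410/9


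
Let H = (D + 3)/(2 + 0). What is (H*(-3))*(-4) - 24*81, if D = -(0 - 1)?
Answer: -1920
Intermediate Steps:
D = 1 (D = -1*(-1) = 1)
H = 2 (H = (1 + 3)/(2 + 0) = 4/2 = 4*(½) = 2)
(H*(-3))*(-4) - 24*81 = (2*(-3))*(-4) - 24*81 = -6*(-4) - 1944 = 24 - 1944 = -1920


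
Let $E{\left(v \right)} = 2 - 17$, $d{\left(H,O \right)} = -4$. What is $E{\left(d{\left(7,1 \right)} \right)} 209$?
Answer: $-3135$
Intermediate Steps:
$E{\left(v \right)} = -15$ ($E{\left(v \right)} = 2 - 17 = -15$)
$E{\left(d{\left(7,1 \right)} \right)} 209 = \left(-15\right) 209 = -3135$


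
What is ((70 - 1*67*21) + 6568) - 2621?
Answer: 2610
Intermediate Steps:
((70 - 1*67*21) + 6568) - 2621 = ((70 - 67*21) + 6568) - 2621 = ((70 - 1407) + 6568) - 2621 = (-1337 + 6568) - 2621 = 5231 - 2621 = 2610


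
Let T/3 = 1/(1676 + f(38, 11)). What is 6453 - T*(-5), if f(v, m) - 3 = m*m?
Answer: 774361/120 ≈ 6453.0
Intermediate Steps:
f(v, m) = 3 + m² (f(v, m) = 3 + m*m = 3 + m²)
T = 1/600 (T = 3/(1676 + (3 + 11²)) = 3/(1676 + (3 + 121)) = 3/(1676 + 124) = 3/1800 = 3*(1/1800) = 1/600 ≈ 0.0016667)
6453 - T*(-5) = 6453 - (-5)/600 = 6453 - 1*(-1/120) = 6453 + 1/120 = 774361/120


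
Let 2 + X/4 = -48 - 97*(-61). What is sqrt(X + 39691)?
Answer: sqrt(63159) ≈ 251.31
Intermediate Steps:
X = 23468 (X = -8 + 4*(-48 - 97*(-61)) = -8 + 4*(-48 + 5917) = -8 + 4*5869 = -8 + 23476 = 23468)
sqrt(X + 39691) = sqrt(23468 + 39691) = sqrt(63159)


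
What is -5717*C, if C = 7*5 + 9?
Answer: -251548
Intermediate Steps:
C = 44 (C = 35 + 9 = 44)
-5717*C = -5717*44 = -251548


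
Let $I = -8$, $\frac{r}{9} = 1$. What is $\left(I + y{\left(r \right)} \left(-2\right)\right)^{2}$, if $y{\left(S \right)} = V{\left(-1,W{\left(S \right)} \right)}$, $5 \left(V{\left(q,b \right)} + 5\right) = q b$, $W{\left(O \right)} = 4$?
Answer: $\frac{324}{25} \approx 12.96$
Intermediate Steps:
$r = 9$ ($r = 9 \cdot 1 = 9$)
$V{\left(q,b \right)} = -5 + \frac{b q}{5}$ ($V{\left(q,b \right)} = -5 + \frac{q b}{5} = -5 + \frac{b q}{5}$)
$y{\left(S \right)} = - \frac{29}{5}$ ($y{\left(S \right)} = -5 + \frac{1}{5} \cdot 4 \left(-1\right) = -5 - \frac{4}{5} = - \frac{29}{5}$)
$\left(I + y{\left(r \right)} \left(-2\right)\right)^{2} = \left(-8 - - \frac{58}{5}\right)^{2} = \left(-8 + \frac{58}{5}\right)^{2} = \left(\frac{18}{5}\right)^{2} = \frac{324}{25}$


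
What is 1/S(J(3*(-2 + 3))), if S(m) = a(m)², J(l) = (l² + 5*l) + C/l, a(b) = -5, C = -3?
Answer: 1/25 ≈ 0.040000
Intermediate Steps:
J(l) = l² - 3/l + 5*l (J(l) = (l² + 5*l) - 3/l = l² - 3/l + 5*l)
S(m) = 25 (S(m) = (-5)² = 25)
1/S(J(3*(-2 + 3))) = 1/25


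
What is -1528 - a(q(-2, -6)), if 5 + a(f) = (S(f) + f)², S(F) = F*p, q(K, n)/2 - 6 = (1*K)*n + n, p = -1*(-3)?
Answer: -10739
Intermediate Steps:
p = 3
q(K, n) = 12 + 2*n + 2*K*n (q(K, n) = 12 + 2*((1*K)*n + n) = 12 + 2*(K*n + n) = 12 + 2*(n + K*n) = 12 + (2*n + 2*K*n) = 12 + 2*n + 2*K*n)
S(F) = 3*F (S(F) = F*3 = 3*F)
a(f) = -5 + 16*f² (a(f) = -5 + (3*f + f)² = -5 + (4*f)² = -5 + 16*f²)
-1528 - a(q(-2, -6)) = -1528 - (-5 + 16*(12 + 2*(-6) + 2*(-2)*(-6))²) = -1528 - (-5 + 16*(12 - 12 + 24)²) = -1528 - (-5 + 16*24²) = -1528 - (-5 + 16*576) = -1528 - (-5 + 9216) = -1528 - 1*9211 = -1528 - 9211 = -10739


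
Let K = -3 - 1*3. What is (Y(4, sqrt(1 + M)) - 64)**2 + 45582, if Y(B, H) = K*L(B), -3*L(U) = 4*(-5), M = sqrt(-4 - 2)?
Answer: 56398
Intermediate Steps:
K = -6 (K = -3 - 3 = -6)
M = I*sqrt(6) (M = sqrt(-6) = I*sqrt(6) ≈ 2.4495*I)
L(U) = 20/3 (L(U) = -4*(-5)/3 = -1/3*(-20) = 20/3)
Y(B, H) = -40 (Y(B, H) = -6*20/3 = -40)
(Y(4, sqrt(1 + M)) - 64)**2 + 45582 = (-40 - 64)**2 + 45582 = (-104)**2 + 45582 = 10816 + 45582 = 56398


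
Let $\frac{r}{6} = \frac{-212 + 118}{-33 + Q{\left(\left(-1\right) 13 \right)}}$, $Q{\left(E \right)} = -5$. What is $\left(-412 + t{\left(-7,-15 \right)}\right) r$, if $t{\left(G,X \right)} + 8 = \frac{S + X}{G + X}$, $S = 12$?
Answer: $- \frac{1302417}{209} \approx -6231.7$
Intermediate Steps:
$r = \frac{282}{19}$ ($r = 6 \frac{-212 + 118}{-33 - 5} = 6 \left(- \frac{94}{-38}\right) = 6 \left(\left(-94\right) \left(- \frac{1}{38}\right)\right) = 6 \cdot \frac{47}{19} = \frac{282}{19} \approx 14.842$)
$t{\left(G,X \right)} = -8 + \frac{12 + X}{G + X}$
$\left(-412 + t{\left(-7,-15 \right)}\right) r = \left(-412 + \frac{12 - -56 - -105}{-7 - 15}\right) \frac{282}{19} = \left(-412 + \frac{12 + 56 + 105}{-22}\right) \frac{282}{19} = \left(-412 - \frac{173}{22}\right) \frac{282}{19} = \left(- \frac{9237}{22}\right) \frac{282}{19} = - \frac{1302417}{209}$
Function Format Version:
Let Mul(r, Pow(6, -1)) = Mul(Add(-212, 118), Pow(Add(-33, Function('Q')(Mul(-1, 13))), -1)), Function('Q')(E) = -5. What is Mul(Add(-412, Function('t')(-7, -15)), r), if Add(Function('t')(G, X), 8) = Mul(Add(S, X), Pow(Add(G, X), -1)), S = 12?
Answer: Rational(-1302417, 209) ≈ -6231.7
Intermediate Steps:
r = Rational(282, 19) (r = Mul(6, Mul(Add(-212, 118), Pow(Add(-33, -5), -1))) = Mul(6, Mul(-94, Pow(-38, -1))) = Mul(6, Mul(-94, Rational(-1, 38))) = Mul(6, Rational(47, 19)) = Rational(282, 19) ≈ 14.842)
Function('t')(G, X) = Add(-8, Mul(Pow(Add(G, X), -1), Add(12, X))) (Function('t')(G, X) = Add(-8, Mul(Add(12, X), Pow(Add(G, X), -1))) = Add(-8, Mul(Pow(Add(G, X), -1), Add(12, X))))
Mul(Add(-412, Function('t')(-7, -15)), r) = Mul(Add(-412, Mul(Pow(Add(-7, -15), -1), Add(12, Mul(-8, -7), Mul(-7, -15)))), Rational(282, 19)) = Mul(Add(-412, Mul(Pow(-22, -1), Add(12, 56, 105))), Rational(282, 19)) = Mul(Add(-412, Mul(Rational(-1, 22), 173)), Rational(282, 19)) = Mul(Add(-412, Rational(-173, 22)), Rational(282, 19)) = Mul(Rational(-9237, 22), Rational(282, 19)) = Rational(-1302417, 209)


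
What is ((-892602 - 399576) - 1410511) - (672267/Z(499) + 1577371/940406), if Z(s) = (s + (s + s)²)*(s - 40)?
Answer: -22794646162590633637/8434056601962 ≈ -2.7027e+6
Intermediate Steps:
Z(s) = (-40 + s)*(s + 4*s²) (Z(s) = (s + (2*s)²)*(-40 + s) = (s + 4*s²)*(-40 + s) = (-40 + s)*(s + 4*s²))
((-892602 - 399576) - 1410511) - (672267/Z(499) + 1577371/940406) = ((-892602 - 399576) - 1410511) - (672267/((499*(-40 - 159*499 + 4*499²))) + 1577371/940406) = (-1292178 - 1410511) - (672267/((499*(-40 - 79341 + 4*249001))) + 1577371*(1/940406)) = -2702689 - (672267/((499*(-40 - 79341 + 996004))) + 1577371/940406) = -2702689 - (672267/((499*916623)) + 1577371/940406) = -2702689 - (672267/457394877 + 1577371/940406) = -2702689 - (672267*(1/457394877) + 1577371/940406) = -2702689 - (224089/152464959 + 1577371/940406) = -2702689 - 1*14159090557819/8434056601962 = -2702689 - 14159090557819/8434056601962 = -22794646162590633637/8434056601962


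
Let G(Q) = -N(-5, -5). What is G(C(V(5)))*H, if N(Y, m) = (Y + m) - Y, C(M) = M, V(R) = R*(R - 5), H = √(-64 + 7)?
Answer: 5*I*√57 ≈ 37.749*I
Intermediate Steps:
H = I*√57 (H = √(-57) = I*√57 ≈ 7.5498*I)
V(R) = R*(-5 + R)
N(Y, m) = m
G(Q) = 5 (G(Q) = -1*(-5) = 5)
G(C(V(5)))*H = 5*(I*√57) = 5*I*√57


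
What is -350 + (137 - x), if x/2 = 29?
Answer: -271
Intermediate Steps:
x = 58 (x = 2*29 = 58)
-350 + (137 - x) = -350 + (137 - 1*58) = -350 + (137 - 58) = -350 + 79 = -271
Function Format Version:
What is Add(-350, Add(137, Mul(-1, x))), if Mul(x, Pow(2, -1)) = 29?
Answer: -271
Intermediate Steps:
x = 58 (x = Mul(2, 29) = 58)
Add(-350, Add(137, Mul(-1, x))) = Add(-350, Add(137, Mul(-1, 58))) = Add(-350, Add(137, -58)) = Add(-350, 79) = -271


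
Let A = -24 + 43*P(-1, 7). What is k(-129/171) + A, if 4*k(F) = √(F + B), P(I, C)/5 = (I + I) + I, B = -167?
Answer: -669 + I*√545034/228 ≈ -669.0 + 3.238*I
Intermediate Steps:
P(I, C) = 15*I (P(I, C) = 5*((I + I) + I) = 5*(2*I + I) = 5*(3*I) = 15*I)
k(F) = √(-167 + F)/4 (k(F) = √(F - 167)/4 = √(-167 + F)/4)
A = -669 (A = -24 + 43*(15*(-1)) = -24 + 43*(-15) = -24 - 645 = -669)
k(-129/171) + A = √(-167 - 129/171)/4 - 669 = √(-167 - 129*1/171)/4 - 669 = √(-167 - 43/57)/4 - 669 = √(-9562/57)/4 - 669 = (I*√545034/57)/4 - 669 = I*√545034/228 - 669 = -669 + I*√545034/228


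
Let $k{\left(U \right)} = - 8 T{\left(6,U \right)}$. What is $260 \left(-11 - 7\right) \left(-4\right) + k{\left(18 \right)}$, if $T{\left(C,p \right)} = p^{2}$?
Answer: $16128$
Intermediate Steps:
$k{\left(U \right)} = - 8 U^{2}$
$260 \left(-11 - 7\right) \left(-4\right) + k{\left(18 \right)} = 260 \left(-11 - 7\right) \left(-4\right) - 8 \cdot 18^{2} = 260 \left(\left(-18\right) \left(-4\right)\right) - 2592 = 260 \cdot 72 - 2592 = 18720 - 2592 = 16128$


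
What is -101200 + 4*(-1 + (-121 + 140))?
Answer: -101128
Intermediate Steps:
-101200 + 4*(-1 + (-121 + 140)) = -101200 + 4*(-1 + 19) = -101200 + 4*18 = -101200 + 72 = -101128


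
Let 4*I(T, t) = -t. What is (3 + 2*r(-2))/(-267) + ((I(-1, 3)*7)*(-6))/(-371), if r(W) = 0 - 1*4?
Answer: -1873/28302 ≈ -0.066179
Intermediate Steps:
I(T, t) = -t/4 (I(T, t) = (-t)/4 = -t/4)
r(W) = -4 (r(W) = 0 - 4 = -4)
(3 + 2*r(-2))/(-267) + ((I(-1, 3)*7)*(-6))/(-371) = (3 + 2*(-4))/(-267) + ((-¼*3*7)*(-6))/(-371) = (3 - 8)*(-1/267) + (-¾*7*(-6))*(-1/371) = -5*(-1/267) - 21/4*(-6)*(-1/371) = 5/267 + (63/2)*(-1/371) = 5/267 - 9/106 = -1873/28302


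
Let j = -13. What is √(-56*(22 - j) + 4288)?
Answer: 2*√582 ≈ 48.249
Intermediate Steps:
√(-56*(22 - j) + 4288) = √(-56*(22 - 1*(-13)) + 4288) = √(-56*(22 + 13) + 4288) = √(-56*35 + 4288) = √(-1960 + 4288) = √2328 = 2*√582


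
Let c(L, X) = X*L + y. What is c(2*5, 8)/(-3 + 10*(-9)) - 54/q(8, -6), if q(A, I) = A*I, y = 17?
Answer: 61/744 ≈ 0.081989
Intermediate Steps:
c(L, X) = 17 + L*X (c(L, X) = X*L + 17 = L*X + 17 = 17 + L*X)
c(2*5, 8)/(-3 + 10*(-9)) - 54/q(8, -6) = (17 + (2*5)*8)/(-3 + 10*(-9)) - 54/(8*(-6)) = (17 + 10*8)/(-3 - 90) - 54/(-48) = (17 + 80)/(-93) - 54*(-1/48) = 97*(-1/93) + 9/8 = -97/93 + 9/8 = 61/744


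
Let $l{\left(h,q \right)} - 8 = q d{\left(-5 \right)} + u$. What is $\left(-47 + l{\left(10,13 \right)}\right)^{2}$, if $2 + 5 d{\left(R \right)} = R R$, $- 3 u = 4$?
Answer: $\frac{85264}{225} \approx 378.95$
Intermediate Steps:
$u = - \frac{4}{3}$ ($u = \left(- \frac{1}{3}\right) 4 = - \frac{4}{3} \approx -1.3333$)
$d{\left(R \right)} = - \frac{2}{5} + \frac{R^{2}}{5}$ ($d{\left(R \right)} = - \frac{2}{5} + \frac{R R}{5} = - \frac{2}{5} + \frac{R^{2}}{5}$)
$l{\left(h,q \right)} = \frac{20}{3} + \frac{23 q}{5}$ ($l{\left(h,q \right)} = 8 + \left(q \left(- \frac{2}{5} + \frac{\left(-5\right)^{2}}{5}\right) - \frac{4}{3}\right) = 8 + \left(q \left(- \frac{2}{5} + \frac{1}{5} \cdot 25\right) - \frac{4}{3}\right) = 8 + \left(q \left(- \frac{2}{5} + 5\right) - \frac{4}{3}\right) = 8 + \left(q \frac{23}{5} - \frac{4}{3}\right) = 8 + \left(\frac{23 q}{5} - \frac{4}{3}\right) = 8 + \left(- \frac{4}{3} + \frac{23 q}{5}\right) = \frac{20}{3} + \frac{23 q}{5}$)
$\left(-47 + l{\left(10,13 \right)}\right)^{2} = \left(-47 + \left(\frac{20}{3} + \frac{23}{5} \cdot 13\right)\right)^{2} = \left(-47 + \left(\frac{20}{3} + \frac{299}{5}\right)\right)^{2} = \left(-47 + \frac{997}{15}\right)^{2} = \left(\frac{292}{15}\right)^{2} = \frac{85264}{225}$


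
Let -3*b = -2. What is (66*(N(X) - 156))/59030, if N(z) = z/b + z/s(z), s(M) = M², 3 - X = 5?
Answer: -10527/59030 ≈ -0.17833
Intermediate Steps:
b = ⅔ (b = -⅓*(-2) = ⅔ ≈ 0.66667)
X = -2 (X = 3 - 1*5 = 3 - 5 = -2)
N(z) = 1/z + 3*z/2 (N(z) = z/(⅔) + z/(z²) = z*(3/2) + z/z² = 3*z/2 + 1/z = 1/z + 3*z/2)
(66*(N(X) - 156))/59030 = (66*((1/(-2) + (3/2)*(-2)) - 156))/59030 = (66*((-½ - 3) - 156))*(1/59030) = (66*(-7/2 - 156))*(1/59030) = (66*(-319/2))*(1/59030) = -10527*1/59030 = -10527/59030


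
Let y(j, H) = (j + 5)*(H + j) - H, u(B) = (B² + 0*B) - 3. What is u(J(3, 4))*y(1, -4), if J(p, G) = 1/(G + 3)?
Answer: 292/7 ≈ 41.714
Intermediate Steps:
J(p, G) = 1/(3 + G)
u(B) = -3 + B² (u(B) = (B² + 0) - 3 = B² - 3 = -3 + B²)
y(j, H) = -H + (5 + j)*(H + j) (y(j, H) = (5 + j)*(H + j) - H = -H + (5 + j)*(H + j))
u(J(3, 4))*y(1, -4) = (-3 + (1/(3 + 4))²)*(1² + 4*(-4) + 5*1 - 4*1) = (-3 + (1/7)²)*(1 - 16 + 5 - 4) = (-3 + (⅐)²)*(-14) = (-3 + 1/49)*(-14) = -146/49*(-14) = 292/7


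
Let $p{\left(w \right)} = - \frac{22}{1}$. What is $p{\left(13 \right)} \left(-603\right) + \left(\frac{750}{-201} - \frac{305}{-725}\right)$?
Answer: $\frac{128847027}{9715} \approx 13263.0$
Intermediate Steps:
$p{\left(w \right)} = -22$ ($p{\left(w \right)} = \left(-22\right) 1 = -22$)
$p{\left(13 \right)} \left(-603\right) + \left(\frac{750}{-201} - \frac{305}{-725}\right) = \left(-22\right) \left(-603\right) + \left(\frac{750}{-201} - \frac{305}{-725}\right) = 13266 + \left(750 \left(- \frac{1}{201}\right) - - \frac{61}{145}\right) = 13266 + \left(- \frac{250}{67} + \frac{61}{145}\right) = 13266 - \frac{32163}{9715} = \frac{128847027}{9715}$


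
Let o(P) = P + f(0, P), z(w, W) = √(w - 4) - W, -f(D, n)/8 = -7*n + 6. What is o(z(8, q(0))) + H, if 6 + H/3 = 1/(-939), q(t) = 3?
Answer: -38500/313 ≈ -123.00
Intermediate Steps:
H = -5635/313 (H = -18 + 3/(-939) = -18 + 3*(-1/939) = -18 - 1/313 = -5635/313 ≈ -18.003)
f(D, n) = -48 + 56*n (f(D, n) = -8*(-7*n + 6) = -8*(6 - 7*n) = -48 + 56*n)
z(w, W) = √(-4 + w) - W
o(P) = -48 + 57*P (o(P) = P + (-48 + 56*P) = -48 + 57*P)
o(z(8, q(0))) + H = (-48 + 57*(√(-4 + 8) - 1*3)) - 5635/313 = (-48 + 57*(√4 - 3)) - 5635/313 = (-48 + 57*(2 - 3)) - 5635/313 = (-48 + 57*(-1)) - 5635/313 = (-48 - 57) - 5635/313 = -105 - 5635/313 = -38500/313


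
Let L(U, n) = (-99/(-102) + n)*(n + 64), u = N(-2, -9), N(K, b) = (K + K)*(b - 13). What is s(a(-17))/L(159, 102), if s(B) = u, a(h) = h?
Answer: 1496/290583 ≈ 0.0051483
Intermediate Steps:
N(K, b) = 2*K*(-13 + b) (N(K, b) = (2*K)*(-13 + b) = 2*K*(-13 + b))
u = 88 (u = 2*(-2)*(-13 - 9) = 2*(-2)*(-22) = 88)
s(B) = 88
L(U, n) = (64 + n)*(33/34 + n) (L(U, n) = (-99*(-1/102) + n)*(64 + n) = (33/34 + n)*(64 + n) = (64 + n)*(33/34 + n))
s(a(-17))/L(159, 102) = 88/(1056/17 + 102² + (2209/34)*102) = 88/(1056/17 + 10404 + 6627) = 88/(290583/17) = 88*(17/290583) = 1496/290583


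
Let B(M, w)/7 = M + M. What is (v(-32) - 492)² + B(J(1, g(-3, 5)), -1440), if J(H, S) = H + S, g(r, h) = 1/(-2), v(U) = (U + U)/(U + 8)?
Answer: 2155087/9 ≈ 2.3945e+5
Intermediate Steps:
v(U) = 2*U/(8 + U) (v(U) = (2*U)/(8 + U) = 2*U/(8 + U))
g(r, h) = -½
B(M, w) = 14*M (B(M, w) = 7*(M + M) = 7*(2*M) = 14*M)
(v(-32) - 492)² + B(J(1, g(-3, 5)), -1440) = (2*(-32)/(8 - 32) - 492)² + 14*(1 - ½) = (2*(-32)/(-24) - 492)² + 14*(½) = (2*(-32)*(-1/24) - 492)² + 7 = (8/3 - 492)² + 7 = (-1468/3)² + 7 = 2155024/9 + 7 = 2155087/9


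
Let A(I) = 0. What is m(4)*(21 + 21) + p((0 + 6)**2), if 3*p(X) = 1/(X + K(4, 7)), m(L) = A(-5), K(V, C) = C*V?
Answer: 1/192 ≈ 0.0052083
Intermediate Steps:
m(L) = 0
p(X) = 1/(3*(28 + X)) (p(X) = 1/(3*(X + 7*4)) = 1/(3*(X + 28)) = 1/(3*(28 + X)))
m(4)*(21 + 21) + p((0 + 6)**2) = 0*(21 + 21) + 1/(3*(28 + (0 + 6)**2)) = 0*42 + 1/(3*(28 + 6**2)) = 0 + 1/(3*(28 + 36)) = 0 + (1/3)/64 = 0 + (1/3)*(1/64) = 0 + 1/192 = 1/192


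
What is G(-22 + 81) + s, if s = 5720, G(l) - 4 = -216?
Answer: 5508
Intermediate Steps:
G(l) = -212 (G(l) = 4 - 216 = -212)
G(-22 + 81) + s = -212 + 5720 = 5508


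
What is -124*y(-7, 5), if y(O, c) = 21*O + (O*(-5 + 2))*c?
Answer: 5208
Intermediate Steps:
y(O, c) = 21*O - 3*O*c (y(O, c) = 21*O + (O*(-3))*c = 21*O + (-3*O)*c = 21*O - 3*O*c)
-124*y(-7, 5) = -372*(-7)*(7 - 1*5) = -372*(-7)*(7 - 5) = -372*(-7)*2 = -124*(-42) = 5208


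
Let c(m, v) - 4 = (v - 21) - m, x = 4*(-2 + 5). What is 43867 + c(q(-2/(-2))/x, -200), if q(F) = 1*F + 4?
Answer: 523795/12 ≈ 43650.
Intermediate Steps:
x = 12 (x = 4*3 = 12)
q(F) = 4 + F (q(F) = F + 4 = 4 + F)
c(m, v) = -17 + v - m (c(m, v) = 4 + ((v - 21) - m) = 4 + ((-21 + v) - m) = 4 + (-21 + v - m) = -17 + v - m)
43867 + c(q(-2/(-2))/x, -200) = 43867 + (-17 - 200 - (4 - 2/(-2))/12) = 43867 + (-17 - 200 - (4 - 2*(-1/2))/12) = 43867 + (-17 - 200 - (4 + 1)/12) = 43867 + (-17 - 200 - 5/12) = 43867 - 2609/12 = 523795/12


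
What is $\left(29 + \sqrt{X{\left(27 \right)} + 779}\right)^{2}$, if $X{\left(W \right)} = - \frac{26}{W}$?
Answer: $\frac{\left(261 + \sqrt{63021}\right)^{2}}{81} \approx 3236.8$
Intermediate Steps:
$\left(29 + \sqrt{X{\left(27 \right)} + 779}\right)^{2} = \left(29 + \sqrt{- \frac{26}{27} + 779}\right)^{2} = \left(29 + \sqrt{\frac{21007}{27}}\right)^{2} = \left(29 + \frac{\sqrt{63021}}{9}\right)^{2}$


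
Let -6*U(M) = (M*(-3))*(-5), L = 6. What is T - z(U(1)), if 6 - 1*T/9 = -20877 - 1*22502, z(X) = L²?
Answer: 390429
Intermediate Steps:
U(M) = -5*M/2 (U(M) = -M*(-3)*(-5)/6 = -(-3*M)*(-5)/6 = -5*M/2)
z(X) = 36 (z(X) = 6² = 36)
T = 390465 (T = 54 - 9*(-20877 - 1*22502) = 54 - 9*(-20877 - 22502) = 54 - 9*(-43379) = 54 + 390411 = 390465)
T - z(U(1)) = 390465 - 1*36 = 390465 - 36 = 390429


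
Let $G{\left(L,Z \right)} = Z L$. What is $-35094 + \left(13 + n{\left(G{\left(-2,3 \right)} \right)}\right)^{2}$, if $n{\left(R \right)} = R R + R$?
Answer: $-33245$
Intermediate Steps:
$G{\left(L,Z \right)} = L Z$
$n{\left(R \right)} = R + R^{2}$ ($n{\left(R \right)} = R^{2} + R = R + R^{2}$)
$-35094 + \left(13 + n{\left(G{\left(-2,3 \right)} \right)}\right)^{2} = -35094 + \left(13 + \left(-2\right) 3 \left(1 - 6\right)\right)^{2} = -35094 + \left(13 - 6 \left(1 - 6\right)\right)^{2} = -35094 + \left(13 - -30\right)^{2} = -35094 + \left(13 + 30\right)^{2} = -35094 + 43^{2} = -35094 + 1849 = -33245$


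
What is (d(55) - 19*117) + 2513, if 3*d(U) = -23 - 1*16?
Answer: 277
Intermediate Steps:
d(U) = -13 (d(U) = (-23 - 1*16)/3 = (-23 - 16)/3 = (1/3)*(-39) = -13)
(d(55) - 19*117) + 2513 = (-13 - 19*117) + 2513 = (-13 - 2223) + 2513 = -2236 + 2513 = 277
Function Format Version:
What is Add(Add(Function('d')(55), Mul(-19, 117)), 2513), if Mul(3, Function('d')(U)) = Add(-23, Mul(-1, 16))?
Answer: 277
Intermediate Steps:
Function('d')(U) = -13 (Function('d')(U) = Mul(Rational(1, 3), Add(-23, Mul(-1, 16))) = Mul(Rational(1, 3), Add(-23, -16)) = Mul(Rational(1, 3), -39) = -13)
Add(Add(Function('d')(55), Mul(-19, 117)), 2513) = Add(Add(-13, Mul(-19, 117)), 2513) = Add(Add(-13, -2223), 2513) = Add(-2236, 2513) = 277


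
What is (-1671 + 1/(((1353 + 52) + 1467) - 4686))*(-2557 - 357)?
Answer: 4416451115/907 ≈ 4.8693e+6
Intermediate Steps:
(-1671 + 1/(((1353 + 52) + 1467) - 4686))*(-2557 - 357) = (-1671 + 1/((1405 + 1467) - 4686))*(-2914) = (-1671 + 1/(2872 - 4686))*(-2914) = (-1671 + 1/(-1814))*(-2914) = (-1671 - 1/1814)*(-2914) = -3031195/1814*(-2914) = 4416451115/907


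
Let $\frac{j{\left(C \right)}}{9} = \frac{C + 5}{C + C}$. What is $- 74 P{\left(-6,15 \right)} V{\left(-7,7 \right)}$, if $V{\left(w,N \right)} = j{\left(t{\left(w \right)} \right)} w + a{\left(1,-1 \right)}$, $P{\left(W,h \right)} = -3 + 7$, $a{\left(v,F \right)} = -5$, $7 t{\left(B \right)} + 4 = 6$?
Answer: $173974$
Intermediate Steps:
$t{\left(B \right)} = \frac{2}{7}$ ($t{\left(B \right)} = - \frac{4}{7} + \frac{1}{7} \cdot 6 = - \frac{4}{7} + \frac{6}{7} = \frac{2}{7}$)
$j{\left(C \right)} = \frac{9 \left(5 + C\right)}{2 C}$ ($j{\left(C \right)} = 9 \frac{C + 5}{C + C} = 9 \frac{5 + C}{2 C} = \frac{9 \left(5 + C\right)}{2 C}$)
$P{\left(W,h \right)} = 4$
$V{\left(w,N \right)} = -5 + \frac{333 w}{4}$ ($V{\left(w,N \right)} = \frac{9 \left(5 + \frac{2}{7}\right)}{2 \cdot \frac{2}{7}} w - 5 = \frac{9}{2} \cdot \frac{7}{2} \cdot \frac{37}{7} w - 5 = \frac{333 w}{4} - 5 = -5 + \frac{333 w}{4}$)
$- 74 P{\left(-6,15 \right)} V{\left(-7,7 \right)} = \left(-74\right) 4 \left(-5 + \frac{333}{4} \left(-7\right)\right) = - 296 \left(-5 - \frac{2331}{4}\right) = \left(-296\right) \left(- \frac{2351}{4}\right) = 173974$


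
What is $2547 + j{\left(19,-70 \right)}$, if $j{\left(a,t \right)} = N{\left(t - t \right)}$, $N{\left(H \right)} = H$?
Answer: $2547$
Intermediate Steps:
$j{\left(a,t \right)} = 0$ ($j{\left(a,t \right)} = t - t = 0$)
$2547 + j{\left(19,-70 \right)} = 2547 + 0 = 2547$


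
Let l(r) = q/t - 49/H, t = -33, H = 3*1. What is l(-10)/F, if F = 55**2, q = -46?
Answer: -493/99825 ≈ -0.0049386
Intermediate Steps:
H = 3
l(r) = -493/33 (l(r) = -46/(-33) - 49/3 = -46*(-1/33) - 49*1/3 = 46/33 - 49/3 = -493/33)
F = 3025
l(-10)/F = -493/33/3025 = -493/33*1/3025 = -493/99825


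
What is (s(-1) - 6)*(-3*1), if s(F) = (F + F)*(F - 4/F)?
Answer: 36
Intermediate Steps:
s(F) = 2*F*(F - 4/F) (s(F) = (2*F)*(F - 4/F) = 2*F*(F - 4/F))
(s(-1) - 6)*(-3*1) = ((-8 + 2*(-1)**2) - 6)*(-3*1) = ((-8 + 2*1) - 6)*(-3) = ((-8 + 2) - 6)*(-3) = (-6 - 6)*(-3) = -12*(-3) = 36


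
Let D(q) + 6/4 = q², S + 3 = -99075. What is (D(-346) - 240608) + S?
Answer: -439943/2 ≈ -2.1997e+5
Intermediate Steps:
S = -99078 (S = -3 - 99075 = -99078)
D(q) = -3/2 + q²
(D(-346) - 240608) + S = ((-3/2 + (-346)²) - 240608) - 99078 = ((-3/2 + 119716) - 240608) - 99078 = (239429/2 - 240608) - 99078 = -241787/2 - 99078 = -439943/2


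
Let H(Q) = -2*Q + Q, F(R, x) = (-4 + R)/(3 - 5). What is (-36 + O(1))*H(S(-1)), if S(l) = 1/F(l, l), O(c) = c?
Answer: 14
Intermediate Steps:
F(R, x) = 2 - R/2 (F(R, x) = (-4 + R)/(-2) = (-4 + R)*(-1/2) = 2 - R/2)
S(l) = 1/(2 - l/2)
H(Q) = -Q
(-36 + O(1))*H(S(-1)) = (-36 + 1)*(-(-2)/(-4 - 1)) = -(-35)*(-2/(-5)) = -(-35)*(-2*(-1/5)) = -(-35)*2/5 = -35*(-2/5) = 14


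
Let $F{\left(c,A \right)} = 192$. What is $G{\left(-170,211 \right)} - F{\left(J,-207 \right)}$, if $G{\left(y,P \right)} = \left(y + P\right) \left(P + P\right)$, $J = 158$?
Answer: $17110$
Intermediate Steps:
$G{\left(y,P \right)} = 2 P \left(P + y\right)$ ($G{\left(y,P \right)} = \left(P + y\right) 2 P = 2 P \left(P + y\right)$)
$G{\left(-170,211 \right)} - F{\left(J,-207 \right)} = 2 \cdot 211 \left(211 - 170\right) - 192 = 2 \cdot 211 \cdot 41 - 192 = 17302 - 192 = 17110$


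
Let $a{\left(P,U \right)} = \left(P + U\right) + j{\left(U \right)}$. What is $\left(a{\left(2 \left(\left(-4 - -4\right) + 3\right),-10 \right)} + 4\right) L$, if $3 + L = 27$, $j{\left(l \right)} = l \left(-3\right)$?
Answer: $720$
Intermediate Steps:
$j{\left(l \right)} = - 3 l$
$L = 24$ ($L = -3 + 27 = 24$)
$a{\left(P,U \right)} = P - 2 U$ ($a{\left(P,U \right)} = \left(P + U\right) - 3 U = P - 2 U$)
$\left(a{\left(2 \left(\left(-4 - -4\right) + 3\right),-10 \right)} + 4\right) L = \left(\left(2 \left(\left(-4 - -4\right) + 3\right) - -20\right) + 4\right) 24 = \left(\left(2 \left(\left(-4 + 4\right) + 3\right) + 20\right) + 4\right) 24 = \left(\left(2 \left(0 + 3\right) + 20\right) + 4\right) 24 = \left(\left(2 \cdot 3 + 20\right) + 4\right) 24 = \left(\left(6 + 20\right) + 4\right) 24 = \left(26 + 4\right) 24 = 30 \cdot 24 = 720$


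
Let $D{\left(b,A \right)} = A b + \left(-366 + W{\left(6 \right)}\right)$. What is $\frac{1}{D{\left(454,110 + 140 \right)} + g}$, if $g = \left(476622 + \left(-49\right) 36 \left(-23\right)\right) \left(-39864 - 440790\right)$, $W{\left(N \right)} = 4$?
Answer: $- \frac{1}{248591251738} \approx -4.0227 \cdot 10^{-12}$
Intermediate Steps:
$g = -248591364876$ ($g = \left(476622 - -40572\right) \left(-480654\right) = \left(476622 + 40572\right) \left(-480654\right) = 517194 \left(-480654\right) = -248591364876$)
$D{\left(b,A \right)} = -362 + A b$ ($D{\left(b,A \right)} = A b + \left(-366 + 4\right) = A b - 362 = -362 + A b$)
$\frac{1}{D{\left(454,110 + 140 \right)} + g} = \frac{1}{\left(-362 + \left(110 + 140\right) 454\right) - 248591364876} = \frac{1}{\left(-362 + 250 \cdot 454\right) - 248591364876} = \frac{1}{\left(-362 + 113500\right) - 248591364876} = \frac{1}{113138 - 248591364876} = \frac{1}{-248591251738} = - \frac{1}{248591251738}$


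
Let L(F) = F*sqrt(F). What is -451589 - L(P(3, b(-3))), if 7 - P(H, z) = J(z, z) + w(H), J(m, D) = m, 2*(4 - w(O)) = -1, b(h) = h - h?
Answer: -451589 - 5*sqrt(10)/4 ≈ -4.5159e+5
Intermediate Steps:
b(h) = 0
w(O) = 9/2 (w(O) = 4 - 1/2*(-1) = 4 + 1/2 = 9/2)
P(H, z) = 5/2 - z (P(H, z) = 7 - (z + 9/2) = 7 - (9/2 + z) = 7 + (-9/2 - z) = 5/2 - z)
L(F) = F**(3/2)
-451589 - L(P(3, b(-3))) = -451589 - (5/2 - 1*0)**(3/2) = -451589 - (5/2 + 0)**(3/2) = -451589 - (5/2)**(3/2) = -451589 - 5*sqrt(10)/4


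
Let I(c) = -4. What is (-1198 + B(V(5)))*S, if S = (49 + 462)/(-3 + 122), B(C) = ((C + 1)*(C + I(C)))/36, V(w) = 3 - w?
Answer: -524651/102 ≈ -5143.6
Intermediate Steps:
B(C) = (1 + C)*(-4 + C)/36 (B(C) = ((C + 1)*(C - 4))/36 = ((1 + C)*(-4 + C))*(1/36) = (1 + C)*(-4 + C)/36)
S = 73/17 (S = 511/119 = 511*(1/119) = 73/17 ≈ 4.2941)
(-1198 + B(V(5)))*S = (-1198 + (-⅑ - (3 - 1*5)/12 + (3 - 1*5)²/36))*(73/17) = (-1198 + (-⅑ - (3 - 5)/12 + (3 - 5)²/36))*(73/17) = (-1198 + (-⅑ - 1/12*(-2) + (1/36)*(-2)²))*(73/17) = (-1198 + (-⅑ + ⅙ + (1/36)*4))*(73/17) = (-1198 + (-⅑ + ⅙ + ⅑))*(73/17) = (-1198 + ⅙)*(73/17) = -7187/6*73/17 = -524651/102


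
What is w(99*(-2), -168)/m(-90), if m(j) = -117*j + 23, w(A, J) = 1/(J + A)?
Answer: -1/3862398 ≈ -2.5891e-7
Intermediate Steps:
w(A, J) = 1/(A + J)
m(j) = 23 - 117*j
w(99*(-2), -168)/m(-90) = 1/((99*(-2) - 168)*(23 - 117*(-90))) = 1/((-198 - 168)*(23 + 10530)) = 1/(-366*10553) = -1/366*1/10553 = -1/3862398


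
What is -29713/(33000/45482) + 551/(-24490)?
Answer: -1654798371667/40408500 ≈ -40952.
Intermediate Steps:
-29713/(33000/45482) + 551/(-24490) = -29713/(33000*(1/45482)) + 551*(-1/24490) = -29713/16500/22741 - 551/24490 = -29713*22741/16500 - 551/24490 = -675703333/16500 - 551/24490 = -1654798371667/40408500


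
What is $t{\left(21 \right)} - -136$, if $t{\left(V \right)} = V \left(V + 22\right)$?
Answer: $1039$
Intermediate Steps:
$t{\left(V \right)} = V \left(22 + V\right)$
$t{\left(21 \right)} - -136 = 21 \left(22 + 21\right) - -136 = 21 \cdot 43 + 136 = 903 + 136 = 1039$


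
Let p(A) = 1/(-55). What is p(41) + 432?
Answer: 23759/55 ≈ 431.98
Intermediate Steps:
p(A) = -1/55
p(41) + 432 = -1/55 + 432 = 23759/55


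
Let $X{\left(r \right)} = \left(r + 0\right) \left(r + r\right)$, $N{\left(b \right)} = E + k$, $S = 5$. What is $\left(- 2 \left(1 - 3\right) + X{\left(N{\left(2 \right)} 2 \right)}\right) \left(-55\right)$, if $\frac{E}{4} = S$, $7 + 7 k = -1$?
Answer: $- \frac{7677340}{49} \approx -1.5668 \cdot 10^{5}$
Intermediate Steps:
$k = - \frac{8}{7}$ ($k = -1 + \frac{1}{7} \left(-1\right) = -1 - \frac{1}{7} = - \frac{8}{7} \approx -1.1429$)
$E = 20$ ($E = 4 \cdot 5 = 20$)
$N{\left(b \right)} = \frac{132}{7}$ ($N{\left(b \right)} = 20 - \frac{8}{7} = \frac{132}{7}$)
$X{\left(r \right)} = 2 r^{2}$ ($X{\left(r \right)} = r 2 r = 2 r^{2}$)
$\left(- 2 \left(1 - 3\right) + X{\left(N{\left(2 \right)} 2 \right)}\right) \left(-55\right) = \left(- 2 \left(1 - 3\right) + 2 \left(\frac{132}{7} \cdot 2\right)^{2}\right) \left(-55\right) = \left(\left(-2\right) \left(-2\right) + 2 \left(\frac{264}{7}\right)^{2}\right) \left(-55\right) = \left(4 + 2 \cdot \frac{69696}{49}\right) \left(-55\right) = \left(4 + \frac{139392}{49}\right) \left(-55\right) = \frac{139588}{49} \left(-55\right) = - \frac{7677340}{49}$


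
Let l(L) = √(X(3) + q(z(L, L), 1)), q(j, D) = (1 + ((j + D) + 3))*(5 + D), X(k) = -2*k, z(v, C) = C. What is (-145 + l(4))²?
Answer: 21073 - 1160*√3 ≈ 19064.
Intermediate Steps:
q(j, D) = (5 + D)*(4 + D + j) (q(j, D) = (1 + ((D + j) + 3))*(5 + D) = (1 + (3 + D + j))*(5 + D) = (4 + D + j)*(5 + D) = (5 + D)*(4 + D + j))
l(L) = √(24 + 6*L) (l(L) = √(-2*3 + (20 + 1² + 5*L + 9*1 + 1*L)) = √(-6 + (20 + 1 + 5*L + 9 + L)) = √(-6 + (30 + 6*L)) = √(24 + 6*L))
(-145 + l(4))² = (-145 + √(24 + 6*4))² = (-145 + √(24 + 24))² = (-145 + √48)² = (-145 + 4*√3)²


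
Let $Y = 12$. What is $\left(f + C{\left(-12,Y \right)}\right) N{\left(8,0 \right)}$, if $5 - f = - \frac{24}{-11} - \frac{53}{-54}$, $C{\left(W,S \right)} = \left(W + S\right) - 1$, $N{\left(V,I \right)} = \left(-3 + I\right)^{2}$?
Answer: $\frac{497}{66} \approx 7.5303$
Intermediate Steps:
$C{\left(W,S \right)} = -1 + S + W$ ($C{\left(W,S \right)} = \left(S + W\right) - 1 = -1 + S + W$)
$f = \frac{1091}{594}$ ($f = 5 - \left(- \frac{24}{-11} - \frac{53}{-54}\right) = 5 - \left(\left(-24\right) \left(- \frac{1}{11}\right) - - \frac{53}{54}\right) = 5 - \left(\frac{24}{11} + \frac{53}{54}\right) = 5 - \frac{1879}{594} = \frac{1091}{594} \approx 1.8367$)
$\left(f + C{\left(-12,Y \right)}\right) N{\left(8,0 \right)} = \left(\frac{1091}{594} - 1\right) \left(-3 + 0\right)^{2} = \left(\frac{1091}{594} - 1\right) \left(-3\right)^{2} = \frac{497}{594} \cdot 9 = \frac{497}{66}$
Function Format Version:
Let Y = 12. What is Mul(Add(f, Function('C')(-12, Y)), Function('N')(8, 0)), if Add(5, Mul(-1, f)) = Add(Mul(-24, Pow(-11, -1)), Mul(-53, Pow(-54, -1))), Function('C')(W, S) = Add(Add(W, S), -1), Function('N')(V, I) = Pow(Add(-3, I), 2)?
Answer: Rational(497, 66) ≈ 7.5303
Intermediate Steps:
Function('C')(W, S) = Add(-1, S, W) (Function('C')(W, S) = Add(Add(S, W), -1) = Add(-1, S, W))
f = Rational(1091, 594) (f = Add(5, Mul(-1, Add(Mul(-24, Pow(-11, -1)), Mul(-53, Pow(-54, -1))))) = Add(5, Mul(-1, Add(Mul(-24, Rational(-1, 11)), Mul(-53, Rational(-1, 54))))) = Add(5, Mul(-1, Add(Rational(24, 11), Rational(53, 54)))) = Add(5, Mul(-1, Rational(1879, 594))) = Add(5, Rational(-1879, 594)) = Rational(1091, 594) ≈ 1.8367)
Mul(Add(f, Function('C')(-12, Y)), Function('N')(8, 0)) = Mul(Add(Rational(1091, 594), Add(-1, 12, -12)), Pow(Add(-3, 0), 2)) = Mul(Add(Rational(1091, 594), -1), Pow(-3, 2)) = Mul(Rational(497, 594), 9) = Rational(497, 66)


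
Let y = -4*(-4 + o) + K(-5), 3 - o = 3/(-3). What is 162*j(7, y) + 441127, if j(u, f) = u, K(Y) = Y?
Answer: 442261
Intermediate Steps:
o = 4 (o = 3 - 3/(-3) = 3 - 3*(-1)/3 = 3 - 1*(-1) = 3 + 1 = 4)
y = -5 (y = -4*(-4 + 4) - 5 = -4*0 - 5 = 0 - 5 = -5)
162*j(7, y) + 441127 = 162*7 + 441127 = 1134 + 441127 = 442261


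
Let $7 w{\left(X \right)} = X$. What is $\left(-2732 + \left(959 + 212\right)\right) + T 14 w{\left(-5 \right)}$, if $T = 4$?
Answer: $-1601$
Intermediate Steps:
$w{\left(X \right)} = \frac{X}{7}$
$\left(-2732 + \left(959 + 212\right)\right) + T 14 w{\left(-5 \right)} = \left(-2732 + \left(959 + 212\right)\right) + 4 \cdot 14 \cdot \frac{1}{7} \left(-5\right) = \left(-2732 + 1171\right) + 56 \left(- \frac{5}{7}\right) = -1561 - 40 = -1601$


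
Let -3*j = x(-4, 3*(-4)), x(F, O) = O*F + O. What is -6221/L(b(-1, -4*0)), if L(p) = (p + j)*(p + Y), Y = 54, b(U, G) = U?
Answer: 6221/689 ≈ 9.0290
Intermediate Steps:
x(F, O) = O + F*O (x(F, O) = F*O + O = O + F*O)
j = -12 (j = -3*(-4)*(1 - 4)/3 = -(-4)*(-3) = -⅓*36 = -12)
L(p) = (-12 + p)*(54 + p) (L(p) = (p - 12)*(p + 54) = (-12 + p)*(54 + p))
-6221/L(b(-1, -4*0)) = -6221/(-648 + (-1)² + 42*(-1)) = -6221/(-648 + 1 - 42) = -6221/(-689) = -6221*(-1/689) = 6221/689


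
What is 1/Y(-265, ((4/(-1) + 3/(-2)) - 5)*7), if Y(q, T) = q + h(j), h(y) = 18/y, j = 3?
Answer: -1/259 ≈ -0.0038610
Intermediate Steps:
Y(q, T) = 6 + q (Y(q, T) = q + 18/3 = q + 18*(⅓) = q + 6 = 6 + q)
1/Y(-265, ((4/(-1) + 3/(-2)) - 5)*7) = 1/(6 - 265) = 1/(-259) = -1/259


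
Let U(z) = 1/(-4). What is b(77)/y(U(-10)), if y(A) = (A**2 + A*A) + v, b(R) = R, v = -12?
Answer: -616/95 ≈ -6.4842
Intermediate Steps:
U(z) = -1/4
y(A) = -12 + 2*A**2 (y(A) = (A**2 + A*A) - 12 = (A**2 + A**2) - 12 = 2*A**2 - 12 = -12 + 2*A**2)
b(77)/y(U(-10)) = 77/(-12 + 2*(-1/4)**2) = 77/(-12 + 2*(1/16)) = 77/(-12 + 1/8) = 77/(-95/8) = 77*(-8/95) = -616/95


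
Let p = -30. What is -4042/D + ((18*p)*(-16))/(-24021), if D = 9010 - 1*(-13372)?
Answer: -16137409/29868779 ≈ -0.54028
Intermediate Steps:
D = 22382 (D = 9010 + 13372 = 22382)
-4042/D + ((18*p)*(-16))/(-24021) = -4042/22382 + ((18*(-30))*(-16))/(-24021) = -4042*1/22382 - 540*(-16)*(-1/24021) = -2021/11191 + 8640*(-1/24021) = -2021/11191 - 960/2669 = -16137409/29868779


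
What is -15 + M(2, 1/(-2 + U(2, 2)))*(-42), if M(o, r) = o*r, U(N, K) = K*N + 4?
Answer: -29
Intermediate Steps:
U(N, K) = 4 + K*N
-15 + M(2, 1/(-2 + U(2, 2)))*(-42) = -15 + (2/(-2 + (4 + 2*2)))*(-42) = -15 + (2/(-2 + (4 + 4)))*(-42) = -15 + (2/(-2 + 8))*(-42) = -15 + (2/6)*(-42) = -15 + (2*(1/6))*(-42) = -15 + (1/3)*(-42) = -15 - 14 = -29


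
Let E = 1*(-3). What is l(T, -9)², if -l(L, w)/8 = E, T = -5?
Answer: 576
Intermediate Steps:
E = -3
l(L, w) = 24 (l(L, w) = -8*(-3) = 24)
l(T, -9)² = 24² = 576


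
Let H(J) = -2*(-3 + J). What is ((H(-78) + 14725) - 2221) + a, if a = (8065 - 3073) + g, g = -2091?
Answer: 15567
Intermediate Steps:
H(J) = 6 - 2*J
a = 2901 (a = (8065 - 3073) - 2091 = 4992 - 2091 = 2901)
((H(-78) + 14725) - 2221) + a = (((6 - 2*(-78)) + 14725) - 2221) + 2901 = (((6 + 156) + 14725) - 2221) + 2901 = ((162 + 14725) - 2221) + 2901 = (14887 - 2221) + 2901 = 12666 + 2901 = 15567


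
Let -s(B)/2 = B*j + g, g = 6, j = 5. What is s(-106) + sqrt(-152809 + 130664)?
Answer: 1048 + I*sqrt(22145) ≈ 1048.0 + 148.81*I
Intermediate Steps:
s(B) = -12 - 10*B (s(B) = -2*(B*5 + 6) = -2*(5*B + 6) = -2*(6 + 5*B) = -12 - 10*B)
s(-106) + sqrt(-152809 + 130664) = (-12 - 10*(-106)) + sqrt(-152809 + 130664) = (-12 + 1060) + sqrt(-22145) = 1048 + I*sqrt(22145)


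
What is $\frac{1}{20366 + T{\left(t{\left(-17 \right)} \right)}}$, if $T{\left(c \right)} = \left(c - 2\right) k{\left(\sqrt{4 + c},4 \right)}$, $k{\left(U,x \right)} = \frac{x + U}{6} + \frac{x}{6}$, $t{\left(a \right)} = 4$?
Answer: $\frac{91659}{1866971614} - \frac{3 \sqrt{2}}{1866971614} \approx 4.9093 \cdot 10^{-5}$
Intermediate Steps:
$k{\left(U,x \right)} = \frac{x}{3} + \frac{U}{6}$ ($k{\left(U,x \right)} = \left(U + x\right) \frac{1}{6} + x \frac{1}{6} = \left(\frac{U}{6} + \frac{x}{6}\right) + \frac{x}{6} = \frac{x}{3} + \frac{U}{6}$)
$T{\left(c \right)} = \left(-2 + c\right) \left(\frac{4}{3} + \frac{\sqrt{4 + c}}{6}\right)$ ($T{\left(c \right)} = \left(c - 2\right) \left(\frac{1}{3} \cdot 4 + \frac{\sqrt{4 + c}}{6}\right) = \left(-2 + c\right) \left(\frac{4}{3} + \frac{\sqrt{4 + c}}{6}\right)$)
$\frac{1}{20366 + T{\left(t{\left(-17 \right)} \right)}} = \frac{1}{20366 + \frac{\left(-2 + 4\right) \left(8 + \sqrt{4 + 4}\right)}{6}} = \frac{1}{20366 + \frac{1}{6} \cdot 2 \left(8 + \sqrt{8}\right)} = \frac{1}{20366 + \frac{1}{6} \cdot 2 \left(8 + 2 \sqrt{2}\right)} = \frac{1}{20366 + \left(\frac{8}{3} + \frac{2 \sqrt{2}}{3}\right)} = \frac{1}{\frac{61106}{3} + \frac{2 \sqrt{2}}{3}}$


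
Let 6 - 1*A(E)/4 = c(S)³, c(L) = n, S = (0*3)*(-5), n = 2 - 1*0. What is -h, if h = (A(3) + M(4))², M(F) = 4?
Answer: -16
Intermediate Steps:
n = 2 (n = 2 + 0 = 2)
S = 0 (S = 0*(-5) = 0)
c(L) = 2
A(E) = -8 (A(E) = 24 - 4*2³ = 24 - 4*8 = 24 - 32 = -8)
h = 16 (h = (-8 + 4)² = (-4)² = 16)
-h = -1*16 = -16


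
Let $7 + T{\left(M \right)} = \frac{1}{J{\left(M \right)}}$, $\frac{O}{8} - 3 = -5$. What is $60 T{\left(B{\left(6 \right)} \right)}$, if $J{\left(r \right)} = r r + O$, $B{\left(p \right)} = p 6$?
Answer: $- \frac{26877}{64} \approx -419.95$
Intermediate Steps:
$B{\left(p \right)} = 6 p$
$O = -16$ ($O = 24 + 8 \left(-5\right) = 24 - 40 = -16$)
$J{\left(r \right)} = -16 + r^{2}$ ($J{\left(r \right)} = r r - 16 = r^{2} - 16 = -16 + r^{2}$)
$T{\left(M \right)} = -7 + \frac{1}{-16 + M^{2}}$
$60 T{\left(B{\left(6 \right)} \right)} = 60 \frac{113 - 7 \left(6 \cdot 6\right)^{2}}{-16 + \left(6 \cdot 6\right)^{2}} = 60 \frac{113 - 7 \cdot 36^{2}}{-16 + 36^{2}} = 60 \frac{113 - 9072}{-16 + 1296} = 60 \frac{113 - 9072}{1280} = 60 \cdot \frac{1}{1280} \left(-8959\right) = 60 \left(- \frac{8959}{1280}\right) = - \frac{26877}{64}$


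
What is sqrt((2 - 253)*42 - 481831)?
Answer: I*sqrt(492373) ≈ 701.69*I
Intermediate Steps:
sqrt((2 - 253)*42 - 481831) = sqrt(-251*42 - 481831) = sqrt(-10542 - 481831) = sqrt(-492373) = I*sqrt(492373)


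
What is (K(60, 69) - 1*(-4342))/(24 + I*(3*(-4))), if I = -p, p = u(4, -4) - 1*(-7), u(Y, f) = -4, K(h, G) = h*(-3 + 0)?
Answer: 2081/30 ≈ 69.367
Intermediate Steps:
K(h, G) = -3*h (K(h, G) = h*(-3) = -3*h)
p = 3 (p = -4 - 1*(-7) = -4 + 7 = 3)
I = -3 (I = -1*3 = -3)
(K(60, 69) - 1*(-4342))/(24 + I*(3*(-4))) = (-3*60 - 1*(-4342))/(24 - 9*(-4)) = (-180 + 4342)/(24 - 3*(-12)) = 4162/(24 + 36) = 4162/60 = 4162*(1/60) = 2081/30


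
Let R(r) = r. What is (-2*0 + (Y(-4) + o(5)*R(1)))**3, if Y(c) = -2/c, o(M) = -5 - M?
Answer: -6859/8 ≈ -857.38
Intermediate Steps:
(-2*0 + (Y(-4) + o(5)*R(1)))**3 = (-2*0 + (-2/(-4) + (-5 - 1*5)*1))**3 = (0 + (-2*(-1/4) + (-5 - 5)*1))**3 = (0 + (1/2 - 10*1))**3 = (0 + (1/2 - 10))**3 = (0 - 19/2)**3 = (-19/2)**3 = -6859/8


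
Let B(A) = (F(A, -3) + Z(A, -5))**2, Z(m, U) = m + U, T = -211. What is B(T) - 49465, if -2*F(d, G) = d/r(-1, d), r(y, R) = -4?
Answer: 593961/64 ≈ 9280.6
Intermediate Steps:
F(d, G) = d/8 (F(d, G) = -d/(2*(-4)) = -d*(-1)/(2*4) = -(-1)*d/8 = d/8)
Z(m, U) = U + m
B(A) = (-5 + 9*A/8)**2 (B(A) = (A/8 + (-5 + A))**2 = (-5 + 9*A/8)**2)
B(T) - 49465 = (40 - 9*(-211))**2/64 - 49465 = (40 + 1899)**2/64 - 49465 = (1/64)*1939**2 - 49465 = (1/64)*3759721 - 49465 = 3759721/64 - 49465 = 593961/64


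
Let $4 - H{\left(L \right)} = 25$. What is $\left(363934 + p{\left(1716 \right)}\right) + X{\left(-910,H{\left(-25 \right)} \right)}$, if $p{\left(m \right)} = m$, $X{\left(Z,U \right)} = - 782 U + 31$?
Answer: $382103$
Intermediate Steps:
$H{\left(L \right)} = -21$ ($H{\left(L \right)} = 4 - 25 = -21$)
$X{\left(Z,U \right)} = 31 - 782 U$
$\left(363934 + p{\left(1716 \right)}\right) + X{\left(-910,H{\left(-25 \right)} \right)} = \left(363934 + 1716\right) + \left(31 - -16422\right) = 365650 + \left(31 + 16422\right) = 365650 + 16453 = 382103$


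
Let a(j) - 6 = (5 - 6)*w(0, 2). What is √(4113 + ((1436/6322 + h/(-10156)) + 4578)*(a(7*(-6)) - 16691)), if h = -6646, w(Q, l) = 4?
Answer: 3*I*√2187551176219985406910/16051558 ≈ 8741.4*I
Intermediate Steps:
a(j) = 2 (a(j) = 6 + (5 - 6)*4 = 6 - 1*4 = 6 - 4 = 2)
√(4113 + ((1436/6322 + h/(-10156)) + 4578)*(a(7*(-6)) - 16691)) = √(4113 + ((1436/6322 - 6646/(-10156)) + 4578)*(2 - 16691)) = √(4113 + ((1436*(1/6322) - 6646*(-1/10156)) + 4578)*(-16689)) = √(4113 + ((718/3161 + 3323/5078) + 4578)*(-16689)) = √(4113 + (14150007/16051558 + 4578)*(-16689)) = √(4113 + (73498182531/16051558)*(-16689)) = √(4113 - 1226611168259859/16051558) = √(-1226545148201805/16051558) = 3*I*√2187551176219985406910/16051558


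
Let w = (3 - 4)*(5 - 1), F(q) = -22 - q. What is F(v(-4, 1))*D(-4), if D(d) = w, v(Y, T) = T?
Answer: 92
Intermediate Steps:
w = -4 (w = -1*4 = -4)
D(d) = -4
F(v(-4, 1))*D(-4) = (-22 - 1*1)*(-4) = (-22 - 1)*(-4) = -23*(-4) = 92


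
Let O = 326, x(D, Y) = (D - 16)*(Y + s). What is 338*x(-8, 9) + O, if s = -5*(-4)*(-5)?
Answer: 738518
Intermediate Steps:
s = -100 (s = 20*(-5) = -100)
x(D, Y) = (-100 + Y)*(-16 + D) (x(D, Y) = (D - 16)*(Y - 100) = (-16 + D)*(-100 + Y) = (-100 + Y)*(-16 + D))
338*x(-8, 9) + O = 338*(1600 - 100*(-8) - 16*9 - 8*9) + 326 = 338*(1600 + 800 - 144 - 72) + 326 = 338*2184 + 326 = 738192 + 326 = 738518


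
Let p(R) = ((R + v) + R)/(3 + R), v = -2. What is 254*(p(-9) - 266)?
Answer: -200152/3 ≈ -66717.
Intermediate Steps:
p(R) = (-2 + 2*R)/(3 + R) (p(R) = ((R - 2) + R)/(3 + R) = ((-2 + R) + R)/(3 + R) = (-2 + 2*R)/(3 + R))
254*(p(-9) - 266) = 254*(2*(-1 - 9)/(3 - 9) - 266) = 254*(2*(-10)/(-6) - 266) = 254*(2*(-⅙)*(-10) - 266) = 254*(10/3 - 266) = 254*(-788/3) = -200152/3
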